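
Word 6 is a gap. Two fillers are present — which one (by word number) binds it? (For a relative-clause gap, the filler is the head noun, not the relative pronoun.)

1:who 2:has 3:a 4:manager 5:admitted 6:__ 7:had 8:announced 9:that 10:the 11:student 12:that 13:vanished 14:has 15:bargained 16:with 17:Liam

The marked gap is the subject of "announced".
Its filler is the fronted wh-phrase "who", at word 1.
(The other dependency links word 11 to a gap after word 12.)

1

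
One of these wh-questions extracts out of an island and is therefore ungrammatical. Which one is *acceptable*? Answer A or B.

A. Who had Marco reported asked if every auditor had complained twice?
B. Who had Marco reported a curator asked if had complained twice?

A

In B, the wh-phrase is extracted from inside a wh-island (introduced by "if"), which blocks movement.
In A, the extraction path crosses only that-complement boundaries, which are transparent.
So A is grammatical.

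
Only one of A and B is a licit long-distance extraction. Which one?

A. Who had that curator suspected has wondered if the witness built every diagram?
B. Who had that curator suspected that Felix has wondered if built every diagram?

A

In B, the wh-phrase is extracted from inside a wh-island (introduced by "if"), which blocks movement.
In A, the extraction path crosses only that-complement boundaries, which are transparent.
So A is grammatical.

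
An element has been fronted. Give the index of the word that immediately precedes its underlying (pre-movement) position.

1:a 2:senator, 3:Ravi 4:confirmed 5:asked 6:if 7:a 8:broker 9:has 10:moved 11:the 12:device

The displaced element is "a senator" (word 2).
It is linked across 1 clause boundary (Ø).
It functions as the subject of "asked", so the gap sits immediately after word 4 ("confirmed").
Base order: Ravi confirmed that a senator asked if a broker has moved the device.

4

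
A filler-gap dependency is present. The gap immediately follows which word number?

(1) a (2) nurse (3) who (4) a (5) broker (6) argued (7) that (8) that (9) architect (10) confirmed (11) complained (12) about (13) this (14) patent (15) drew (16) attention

10

The displaced element is "a nurse" (word 2).
It is linked across 2 clause boundaries (that → Ø).
It functions as the subject of "complained", so the gap sits immediately after word 10 ("confirmed").
Base order: A broker argued that that architect confirmed that a nurse complained about this patent.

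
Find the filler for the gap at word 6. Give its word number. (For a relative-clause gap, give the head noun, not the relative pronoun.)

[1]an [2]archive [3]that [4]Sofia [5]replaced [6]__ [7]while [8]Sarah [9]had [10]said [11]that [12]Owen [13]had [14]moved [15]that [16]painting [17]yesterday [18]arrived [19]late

2

The gap at 6 is the object of "replaced", inside a relative clause.
The relative pronoun is "that" (word 3); it is bound by the head noun immediately before it.
Its filler is the head noun "archive", at word 2.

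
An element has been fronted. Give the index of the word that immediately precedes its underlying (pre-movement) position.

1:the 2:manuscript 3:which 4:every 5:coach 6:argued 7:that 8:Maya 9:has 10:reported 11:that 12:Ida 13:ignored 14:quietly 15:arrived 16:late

13

The displaced element is "the manuscript" (word 2).
It is linked across 2 clause boundaries (that → that).
It functions as the direct object of "ignored", so the gap sits immediately after word 13 ("ignored").
Base order: Every coach argued that Maya has reported that Ida ignored the manuscript quietly.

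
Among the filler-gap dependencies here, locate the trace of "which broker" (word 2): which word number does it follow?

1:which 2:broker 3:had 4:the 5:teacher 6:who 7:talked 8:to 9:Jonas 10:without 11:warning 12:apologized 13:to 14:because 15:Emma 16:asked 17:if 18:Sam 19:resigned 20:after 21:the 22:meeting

The displaced element is "which broker" (word 2).
It functions as the object of the preposition "to" of "apologized", so the gap sits immediately after word 13 ("to").
Base order: The teacher who talked to Jonas without warning had apologized to which broker because Emma asked if Sam resigned after the meeting.

13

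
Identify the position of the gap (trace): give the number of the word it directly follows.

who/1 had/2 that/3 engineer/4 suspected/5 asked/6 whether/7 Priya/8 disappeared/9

5

The displaced element is "who" (word 1).
It is linked across 1 clause boundary (Ø).
It functions as the subject of "asked", so the gap sits immediately after word 5 ("suspected").
Base order: That engineer had suspected who asked whether Priya disappeared.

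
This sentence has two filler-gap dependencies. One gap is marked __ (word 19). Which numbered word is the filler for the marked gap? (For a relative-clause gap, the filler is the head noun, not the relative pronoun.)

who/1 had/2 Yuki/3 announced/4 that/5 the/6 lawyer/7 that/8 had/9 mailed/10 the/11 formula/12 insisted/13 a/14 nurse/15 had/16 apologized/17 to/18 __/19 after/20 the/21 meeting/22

The marked gap is the object of the preposition "to" of "apologized".
Its filler is the fronted wh-phrase "who", at word 1.
(The other dependency links word 7 to a gap after word 8.)

1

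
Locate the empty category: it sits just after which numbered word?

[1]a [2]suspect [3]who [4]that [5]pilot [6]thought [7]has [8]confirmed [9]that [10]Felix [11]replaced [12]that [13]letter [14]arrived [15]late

The displaced element is "a suspect" (word 2).
It is linked across 1 clause boundary (Ø).
It functions as the subject of "confirmed", so the gap sits immediately after word 6 ("thought").
Base order: That pilot thought that a suspect has confirmed that Felix replaced that letter.

6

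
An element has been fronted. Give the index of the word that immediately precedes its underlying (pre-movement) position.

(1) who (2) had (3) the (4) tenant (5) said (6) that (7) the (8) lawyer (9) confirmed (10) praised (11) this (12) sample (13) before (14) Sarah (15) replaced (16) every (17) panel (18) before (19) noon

The displaced element is "who" (word 1).
It is linked across 2 clause boundaries (that → Ø).
It functions as the subject of "praised", so the gap sits immediately after word 9 ("confirmed").
Base order: The tenant had said that the lawyer confirmed that who praised this sample before Sarah replaced every panel before noon.

9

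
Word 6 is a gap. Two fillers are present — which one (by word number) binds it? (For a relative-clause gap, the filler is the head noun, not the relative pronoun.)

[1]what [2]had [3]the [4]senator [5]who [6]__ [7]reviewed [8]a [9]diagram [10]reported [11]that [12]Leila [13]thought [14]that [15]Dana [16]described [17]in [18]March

4

The marked gap is inside the relative clause, the subject of "reviewed".
Its filler is the head noun "senator" (via "who"), at word 4.
(The other dependency links word 1 to a gap after word 16.)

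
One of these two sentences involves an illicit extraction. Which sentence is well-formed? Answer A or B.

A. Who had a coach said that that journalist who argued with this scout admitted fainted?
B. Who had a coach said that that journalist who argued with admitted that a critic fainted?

A

In B, the wh-phrase is extracted from inside a complex-NP island (relative clause) (introduced by "who"), which blocks movement.
In A, the extraction path crosses only that-complement boundaries, which are transparent.
So A is grammatical.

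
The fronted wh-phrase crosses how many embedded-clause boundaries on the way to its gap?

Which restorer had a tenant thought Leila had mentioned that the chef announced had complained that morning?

"which restorer" is extracted from the subject of "complained".
Boundaries crossed, outermost first: [Ø], [that], [Ø] — 3 in total.

3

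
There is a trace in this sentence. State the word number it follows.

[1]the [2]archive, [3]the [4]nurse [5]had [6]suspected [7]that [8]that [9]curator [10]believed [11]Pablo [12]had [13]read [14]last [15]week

13

The displaced element is "the archive" (word 2).
It is linked across 2 clause boundaries (that → Ø).
It functions as the direct object of "read", so the gap sits immediately after word 13 ("read").
Base order: The nurse had suspected that that curator believed Pablo had read the archive last week.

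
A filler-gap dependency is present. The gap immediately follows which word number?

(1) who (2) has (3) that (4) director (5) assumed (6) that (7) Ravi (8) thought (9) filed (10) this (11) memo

8

The displaced element is "who" (word 1).
It is linked across 2 clause boundaries (that → Ø).
It functions as the subject of "filed", so the gap sits immediately after word 8 ("thought").
Base order: That director has assumed that Ravi thought who filed this memo.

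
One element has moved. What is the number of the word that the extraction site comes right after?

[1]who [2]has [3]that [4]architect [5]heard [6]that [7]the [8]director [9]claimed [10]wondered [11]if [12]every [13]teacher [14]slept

The displaced element is "who" (word 1).
It is linked across 2 clause boundaries (that → Ø).
It functions as the subject of "wondered", so the gap sits immediately after word 9 ("claimed").
Base order: That architect has heard that the director claimed who wondered if every teacher slept.

9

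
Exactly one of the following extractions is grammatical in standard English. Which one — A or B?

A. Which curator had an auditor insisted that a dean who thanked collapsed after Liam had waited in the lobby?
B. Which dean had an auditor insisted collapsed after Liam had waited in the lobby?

In A, the wh-phrase is extracted from inside a complex-NP island (relative clause) (introduced by "who"), which blocks movement.
In B, the extraction path crosses only that-complement boundaries, which are transparent.
So B is grammatical.

B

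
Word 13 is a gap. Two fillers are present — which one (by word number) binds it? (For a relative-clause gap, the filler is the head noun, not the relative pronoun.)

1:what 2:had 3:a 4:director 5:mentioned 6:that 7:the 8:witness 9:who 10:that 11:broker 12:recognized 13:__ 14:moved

The marked gap is inside the relative clause, the direct object of "recognized".
Its filler is the head noun "witness" (via "who"), at word 8.
(The other dependency links word 1 to a gap after word 14.)

8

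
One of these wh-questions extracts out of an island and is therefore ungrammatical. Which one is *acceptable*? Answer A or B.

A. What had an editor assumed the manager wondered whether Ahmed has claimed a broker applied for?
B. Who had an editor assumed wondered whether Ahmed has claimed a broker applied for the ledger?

In A, the wh-phrase is extracted from inside a wh-island (introduced by "whether"), which blocks movement.
In B, the extraction path crosses only that-complement boundaries, which are transparent.
So B is grammatical.

B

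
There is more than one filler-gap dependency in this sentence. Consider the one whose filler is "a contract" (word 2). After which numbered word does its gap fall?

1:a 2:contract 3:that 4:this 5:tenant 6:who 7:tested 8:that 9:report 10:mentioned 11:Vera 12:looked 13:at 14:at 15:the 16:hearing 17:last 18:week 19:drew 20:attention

The displaced element is "a contract" (word 2).
It is linked across 1 clause boundary (Ø).
It functions as the object of the preposition "at" of "looked", so the gap sits immediately after word 13 ("at").
Base order: This tenant who tested that report mentioned Vera looked at a contract at the hearing last week.

13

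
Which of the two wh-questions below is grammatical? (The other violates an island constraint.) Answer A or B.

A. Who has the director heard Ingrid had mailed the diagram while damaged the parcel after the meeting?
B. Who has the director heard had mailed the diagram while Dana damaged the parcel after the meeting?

B

In A, the wh-phrase is extracted from inside an adjunct island (introduced by "while"), which blocks movement.
In B, the extraction path crosses only that-complement boundaries, which are transparent.
So B is grammatical.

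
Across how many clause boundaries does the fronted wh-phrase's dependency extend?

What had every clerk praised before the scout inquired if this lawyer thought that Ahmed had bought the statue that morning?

0

"what" originates inside the matrix clause — no clause boundary is crossed.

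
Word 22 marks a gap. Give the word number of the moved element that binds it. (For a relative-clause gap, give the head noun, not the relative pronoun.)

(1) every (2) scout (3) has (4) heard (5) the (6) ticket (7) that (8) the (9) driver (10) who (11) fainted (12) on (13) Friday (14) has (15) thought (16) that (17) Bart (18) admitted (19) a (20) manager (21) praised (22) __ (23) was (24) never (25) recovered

6

The gap at 22 is the object of "praised", inside a relative clause.
The relative pronoun is "that" (word 7); it is bound by the head noun immediately before it.
Its filler is the head noun "ticket", at word 6.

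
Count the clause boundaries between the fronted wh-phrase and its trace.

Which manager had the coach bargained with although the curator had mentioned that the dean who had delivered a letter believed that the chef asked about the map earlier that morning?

0

"which manager" originates inside the matrix clause — no clause boundary is crossed.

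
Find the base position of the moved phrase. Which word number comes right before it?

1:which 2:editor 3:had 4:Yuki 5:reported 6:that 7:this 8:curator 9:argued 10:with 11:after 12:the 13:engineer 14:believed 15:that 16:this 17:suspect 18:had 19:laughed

10

The displaced element is "which editor" (word 2).
It is linked across 1 clause boundary (that).
It functions as the object of the preposition "with" of "argued", so the gap sits immediately after word 10 ("with").
Base order: Yuki had reported that this curator argued with which editor after the engineer believed that this suspect had laughed.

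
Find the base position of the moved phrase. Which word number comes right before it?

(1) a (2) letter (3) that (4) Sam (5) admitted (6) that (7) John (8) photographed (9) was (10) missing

The displaced element is "a letter" (word 2).
It is linked across 1 clause boundary (that).
It functions as the direct object of "photographed", so the gap sits immediately after word 8 ("photographed").
Base order: Sam admitted that John photographed a letter.

8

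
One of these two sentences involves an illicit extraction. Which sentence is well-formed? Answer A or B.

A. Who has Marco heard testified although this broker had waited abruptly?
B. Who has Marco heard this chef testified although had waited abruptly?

A

In B, the wh-phrase is extracted from inside an adjunct island (introduced by "although"), which blocks movement.
In A, the extraction path crosses only that-complement boundaries, which are transparent.
So A is grammatical.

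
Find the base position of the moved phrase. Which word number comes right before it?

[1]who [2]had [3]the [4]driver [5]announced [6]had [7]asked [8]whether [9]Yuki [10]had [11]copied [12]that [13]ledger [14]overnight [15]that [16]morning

5

The displaced element is "who" (word 1).
It is linked across 1 clause boundary (Ø).
It functions as the subject of "asked", so the gap sits immediately after word 5 ("announced").
Base order: The driver had announced who had asked whether Yuki had copied that ledger overnight that morning.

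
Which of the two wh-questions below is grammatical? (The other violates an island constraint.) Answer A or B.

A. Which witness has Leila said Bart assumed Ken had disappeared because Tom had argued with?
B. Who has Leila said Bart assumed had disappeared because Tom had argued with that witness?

In A, the wh-phrase is extracted from inside an adjunct island (introduced by "because"), which blocks movement.
In B, the extraction path crosses only that-complement boundaries, which are transparent.
So B is grammatical.

B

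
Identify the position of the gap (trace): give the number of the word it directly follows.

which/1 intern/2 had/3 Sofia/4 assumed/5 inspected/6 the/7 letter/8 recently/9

The displaced element is "which intern" (word 2).
It is linked across 1 clause boundary (Ø).
It functions as the subject of "inspected", so the gap sits immediately after word 5 ("assumed").
Base order: Sofia had assumed that which intern inspected the letter recently.

5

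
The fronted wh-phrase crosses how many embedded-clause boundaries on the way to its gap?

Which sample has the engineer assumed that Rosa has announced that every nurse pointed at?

2

"which sample" is extracted from the PP object of "pointed".
Boundaries crossed, outermost first: [that], [that] — 2 in total.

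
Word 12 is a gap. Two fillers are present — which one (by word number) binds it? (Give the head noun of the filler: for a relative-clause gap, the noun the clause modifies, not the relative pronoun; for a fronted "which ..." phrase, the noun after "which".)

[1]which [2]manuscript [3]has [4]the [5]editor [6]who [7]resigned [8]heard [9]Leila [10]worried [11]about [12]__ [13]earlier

2

The marked gap is the object of the preposition "about" of "worried".
Its filler is the fronted wh-phrase "which manuscript", at word 2.
(The other dependency links word 5 to a gap after word 6.)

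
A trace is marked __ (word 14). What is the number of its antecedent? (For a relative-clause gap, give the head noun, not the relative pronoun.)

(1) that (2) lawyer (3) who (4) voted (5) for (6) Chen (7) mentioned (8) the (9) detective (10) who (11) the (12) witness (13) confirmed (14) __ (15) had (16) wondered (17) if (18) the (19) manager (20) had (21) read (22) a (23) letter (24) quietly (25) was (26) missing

The gap at 14 is the subject of "wondered", inside a relative clause.
The relative pronoun is "who" (word 10); it is bound by the head noun immediately before it.
Its filler is the head noun "detective", at word 9.

9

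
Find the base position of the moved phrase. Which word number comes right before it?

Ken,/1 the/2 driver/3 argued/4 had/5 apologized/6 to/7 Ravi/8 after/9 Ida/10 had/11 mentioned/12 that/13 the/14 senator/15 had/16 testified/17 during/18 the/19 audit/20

The displaced element is "Ken" (word 1).
It is linked across 1 clause boundary (Ø).
It functions as the subject of "apologized", so the gap sits immediately after word 4 ("argued").
Base order: The driver argued that Ken had apologized to Ravi after Ida had mentioned that the senator had testified during the audit.

4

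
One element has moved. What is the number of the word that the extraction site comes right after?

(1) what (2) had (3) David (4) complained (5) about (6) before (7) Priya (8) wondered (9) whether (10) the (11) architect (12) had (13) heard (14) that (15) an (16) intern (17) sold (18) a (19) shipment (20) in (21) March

5

The displaced element is "what" (word 1).
It functions as the object of the preposition "about" of "complained", so the gap sits immediately after word 5 ("about").
Base order: David had complained about what before Priya wondered whether the architect had heard that an intern sold a shipment in March.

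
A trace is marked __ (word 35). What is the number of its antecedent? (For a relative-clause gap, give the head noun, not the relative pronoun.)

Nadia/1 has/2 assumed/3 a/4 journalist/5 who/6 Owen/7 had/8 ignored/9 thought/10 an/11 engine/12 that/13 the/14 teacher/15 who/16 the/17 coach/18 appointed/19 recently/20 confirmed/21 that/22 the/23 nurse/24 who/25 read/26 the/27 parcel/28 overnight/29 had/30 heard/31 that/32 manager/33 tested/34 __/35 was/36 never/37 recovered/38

12

The gap at 35 is the object of "tested", inside a relative clause.
The relative pronoun is "that" (word 13); it is bound by the head noun immediately before it.
Its filler is the head noun "engine", at word 12.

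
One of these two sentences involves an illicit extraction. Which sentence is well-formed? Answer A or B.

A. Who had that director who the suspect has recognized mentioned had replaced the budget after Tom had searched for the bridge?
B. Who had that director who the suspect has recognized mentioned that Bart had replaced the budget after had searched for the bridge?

A

In B, the wh-phrase is extracted from inside an adjunct island (introduced by "after"), which blocks movement.
In A, the extraction path crosses only that-complement boundaries, which are transparent.
So A is grammatical.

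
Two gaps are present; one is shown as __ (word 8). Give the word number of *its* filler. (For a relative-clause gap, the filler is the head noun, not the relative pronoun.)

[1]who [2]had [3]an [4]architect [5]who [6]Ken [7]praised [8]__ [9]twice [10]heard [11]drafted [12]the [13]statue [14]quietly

The marked gap is inside the relative clause, the direct object of "praised".
Its filler is the head noun "architect" (via "who"), at word 4.
(The other dependency links word 1 to a gap after word 10.)

4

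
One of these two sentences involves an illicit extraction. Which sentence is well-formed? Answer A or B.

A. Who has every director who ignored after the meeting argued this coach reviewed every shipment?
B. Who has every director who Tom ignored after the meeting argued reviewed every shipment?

B

In A, the wh-phrase is extracted from inside a complex-NP island (relative clause) (introduced by "who"), which blocks movement.
In B, the extraction path crosses only that-complement boundaries, which are transparent.
So B is grammatical.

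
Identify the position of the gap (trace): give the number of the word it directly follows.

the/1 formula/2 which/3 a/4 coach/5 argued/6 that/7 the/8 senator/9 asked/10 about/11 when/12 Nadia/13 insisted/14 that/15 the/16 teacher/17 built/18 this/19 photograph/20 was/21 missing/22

11

The displaced element is "the formula" (word 2).
It is linked across 1 clause boundary (that).
It functions as the object of the preposition "about" of "asked", so the gap sits immediately after word 11 ("about").
Base order: A coach argued that the senator asked about the formula when Nadia insisted that the teacher built this photograph.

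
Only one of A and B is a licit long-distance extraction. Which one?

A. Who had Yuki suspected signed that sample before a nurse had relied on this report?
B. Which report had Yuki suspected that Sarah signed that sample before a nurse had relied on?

In B, the wh-phrase is extracted from inside an adjunct island (introduced by "before"), which blocks movement.
In A, the extraction path crosses only that-complement boundaries, which are transparent.
So A is grammatical.

A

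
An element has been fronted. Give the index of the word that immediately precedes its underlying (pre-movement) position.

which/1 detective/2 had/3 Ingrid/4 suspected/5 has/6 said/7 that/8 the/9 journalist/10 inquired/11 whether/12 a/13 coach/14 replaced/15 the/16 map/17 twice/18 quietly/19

5

The displaced element is "which detective" (word 2).
It is linked across 1 clause boundary (Ø).
It functions as the subject of "said", so the gap sits immediately after word 5 ("suspected").
Base order: Ingrid had suspected that which detective has said that the journalist inquired whether a coach replaced the map twice quietly.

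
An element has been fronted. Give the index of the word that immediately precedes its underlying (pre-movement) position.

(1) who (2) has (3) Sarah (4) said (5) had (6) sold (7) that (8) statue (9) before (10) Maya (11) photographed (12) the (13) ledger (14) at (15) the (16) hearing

The displaced element is "who" (word 1).
It is linked across 1 clause boundary (Ø).
It functions as the subject of "sold", so the gap sits immediately after word 4 ("said").
Base order: Sarah has said that who had sold that statue before Maya photographed the ledger at the hearing.

4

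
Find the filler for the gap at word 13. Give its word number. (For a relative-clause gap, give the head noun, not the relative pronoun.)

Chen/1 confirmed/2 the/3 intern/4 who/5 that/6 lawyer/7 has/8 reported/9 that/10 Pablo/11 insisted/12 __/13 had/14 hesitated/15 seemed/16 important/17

The gap at 13 is the subject of "hesitated", inside a relative clause.
The relative pronoun is "who" (word 5); it is bound by the head noun immediately before it.
Its filler is the head noun "intern", at word 4.

4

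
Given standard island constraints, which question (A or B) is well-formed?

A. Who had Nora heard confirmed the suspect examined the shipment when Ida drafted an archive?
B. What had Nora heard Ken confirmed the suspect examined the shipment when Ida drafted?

A

In B, the wh-phrase is extracted from inside an adjunct island (introduced by "when"), which blocks movement.
In A, the extraction path crosses only that-complement boundaries, which are transparent.
So A is grammatical.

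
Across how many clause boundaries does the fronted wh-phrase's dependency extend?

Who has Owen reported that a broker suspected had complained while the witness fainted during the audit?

"who" is extracted from the subject of "complained".
Boundaries crossed, outermost first: [that], [Ø] — 2 in total.

2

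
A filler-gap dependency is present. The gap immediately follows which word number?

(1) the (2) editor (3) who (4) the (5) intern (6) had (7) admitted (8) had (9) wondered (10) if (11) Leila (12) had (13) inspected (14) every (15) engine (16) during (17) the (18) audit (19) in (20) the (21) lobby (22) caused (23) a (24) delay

The displaced element is "the editor" (word 2).
It is linked across 1 clause boundary (Ø).
It functions as the subject of "wondered", so the gap sits immediately after word 7 ("admitted").
Base order: The intern had admitted the editor had wondered if Leila had inspected every engine during the audit in the lobby.

7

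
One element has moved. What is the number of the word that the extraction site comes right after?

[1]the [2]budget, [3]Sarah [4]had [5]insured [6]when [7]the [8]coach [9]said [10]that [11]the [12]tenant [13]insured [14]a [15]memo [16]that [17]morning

The displaced element is "the budget" (word 2).
It functions as the direct object of "insured", so the gap sits immediately after word 5 ("insured").
Base order: Sarah had insured the budget when the coach said that the tenant insured a memo that morning.

5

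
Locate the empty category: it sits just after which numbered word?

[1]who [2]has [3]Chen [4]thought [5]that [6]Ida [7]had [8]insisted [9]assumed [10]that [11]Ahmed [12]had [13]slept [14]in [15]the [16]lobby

The displaced element is "who" (word 1).
It is linked across 2 clause boundaries (that → Ø).
It functions as the subject of "assumed", so the gap sits immediately after word 8 ("insisted").
Base order: Chen has thought that Ida had insisted that who assumed that Ahmed had slept in the lobby.

8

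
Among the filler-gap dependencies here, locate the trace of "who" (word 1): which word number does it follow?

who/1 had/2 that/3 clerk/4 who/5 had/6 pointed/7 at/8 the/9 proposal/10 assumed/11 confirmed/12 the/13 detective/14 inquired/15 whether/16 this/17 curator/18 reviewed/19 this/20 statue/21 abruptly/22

11

The displaced element is "who" (word 1).
It is linked across 1 clause boundary (Ø).
It functions as the subject of "confirmed", so the gap sits immediately after word 11 ("assumed").
Base order: That clerk who had pointed at the proposal had assumed that who confirmed the detective inquired whether this curator reviewed this statue abruptly.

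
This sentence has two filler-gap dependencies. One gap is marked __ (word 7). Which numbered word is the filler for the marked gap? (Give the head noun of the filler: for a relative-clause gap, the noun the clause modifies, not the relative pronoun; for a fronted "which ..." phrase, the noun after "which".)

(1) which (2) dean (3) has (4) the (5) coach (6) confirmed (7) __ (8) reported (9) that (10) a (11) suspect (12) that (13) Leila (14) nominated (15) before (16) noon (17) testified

2

The marked gap is the subject of "reported".
Its filler is the fronted wh-phrase "which dean", at word 2.
(The other dependency links word 11 to a gap after word 14.)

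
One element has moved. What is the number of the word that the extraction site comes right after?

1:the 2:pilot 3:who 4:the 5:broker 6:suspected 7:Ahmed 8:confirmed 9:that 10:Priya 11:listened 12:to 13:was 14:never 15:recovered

12

The displaced element is "the pilot" (word 2).
It is linked across 2 clause boundaries (Ø → that).
It functions as the object of the preposition "to" of "listened", so the gap sits immediately after word 12 ("to").
Base order: The broker suspected Ahmed confirmed that Priya listened to the pilot.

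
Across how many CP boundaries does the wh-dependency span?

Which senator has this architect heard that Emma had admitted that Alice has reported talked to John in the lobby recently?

3

"which senator" is extracted from the subject of "talked".
Boundaries crossed, outermost first: [that], [that], [Ø] — 3 in total.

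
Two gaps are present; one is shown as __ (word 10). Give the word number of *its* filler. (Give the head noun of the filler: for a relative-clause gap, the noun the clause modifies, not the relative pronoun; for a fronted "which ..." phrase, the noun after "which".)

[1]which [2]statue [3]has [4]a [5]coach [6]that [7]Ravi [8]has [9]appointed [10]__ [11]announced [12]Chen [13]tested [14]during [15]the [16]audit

The marked gap is inside the relative clause, the direct object of "appointed".
Its filler is the head noun "coach" (via "that"), at word 5.
(The other dependency links word 2 to a gap after word 13.)

5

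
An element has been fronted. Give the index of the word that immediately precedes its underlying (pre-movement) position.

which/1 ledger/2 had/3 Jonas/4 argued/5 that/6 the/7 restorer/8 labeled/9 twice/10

9

The displaced element is "which ledger" (word 2).
It is linked across 1 clause boundary (that).
It functions as the direct object of "labeled", so the gap sits immediately after word 9 ("labeled").
Base order: Jonas had argued that the restorer labeled which ledger twice.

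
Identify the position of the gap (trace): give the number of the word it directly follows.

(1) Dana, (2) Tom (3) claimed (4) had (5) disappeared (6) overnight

The displaced element is "Dana" (word 1).
It is linked across 1 clause boundary (Ø).
It functions as the subject of "disappeared", so the gap sits immediately after word 3 ("claimed").
Base order: Tom claimed that Dana had disappeared overnight.

3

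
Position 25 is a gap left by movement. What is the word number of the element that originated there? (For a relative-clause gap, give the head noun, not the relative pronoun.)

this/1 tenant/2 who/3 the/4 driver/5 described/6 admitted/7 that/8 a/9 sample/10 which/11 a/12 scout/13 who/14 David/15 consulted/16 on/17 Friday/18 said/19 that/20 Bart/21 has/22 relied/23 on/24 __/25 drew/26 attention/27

The gap at 25 is the prepositional object of "relied", inside a relative clause.
The relative pronoun is "which" (word 11); it is bound by the head noun immediately before it.
Its filler is the head noun "sample", at word 10.

10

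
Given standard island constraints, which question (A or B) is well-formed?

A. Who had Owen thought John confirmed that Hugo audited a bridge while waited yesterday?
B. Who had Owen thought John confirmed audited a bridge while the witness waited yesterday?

B

In A, the wh-phrase is extracted from inside an adjunct island (introduced by "while"), which blocks movement.
In B, the extraction path crosses only that-complement boundaries, which are transparent.
So B is grammatical.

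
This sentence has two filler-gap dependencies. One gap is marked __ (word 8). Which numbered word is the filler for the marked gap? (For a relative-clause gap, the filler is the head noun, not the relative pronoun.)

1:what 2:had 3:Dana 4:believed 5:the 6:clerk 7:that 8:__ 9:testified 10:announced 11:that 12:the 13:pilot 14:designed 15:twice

The marked gap is inside the relative clause, the subject of "testified".
Its filler is the head noun "clerk" (via "that"), at word 6.
(The other dependency links word 1 to a gap after word 14.)

6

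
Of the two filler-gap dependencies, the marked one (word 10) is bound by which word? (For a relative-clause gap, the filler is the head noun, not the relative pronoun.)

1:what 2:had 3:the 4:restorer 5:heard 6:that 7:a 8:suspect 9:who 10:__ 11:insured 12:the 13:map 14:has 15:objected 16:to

The marked gap is inside the relative clause, the subject of "insured".
Its filler is the head noun "suspect" (via "who"), at word 8.
(The other dependency links word 1 to a gap after word 16.)

8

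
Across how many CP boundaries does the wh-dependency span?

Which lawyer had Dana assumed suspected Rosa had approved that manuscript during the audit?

"which lawyer" is extracted from the subject of "suspected".
Boundaries crossed, outermost first: [Ø] — 1 in total.

1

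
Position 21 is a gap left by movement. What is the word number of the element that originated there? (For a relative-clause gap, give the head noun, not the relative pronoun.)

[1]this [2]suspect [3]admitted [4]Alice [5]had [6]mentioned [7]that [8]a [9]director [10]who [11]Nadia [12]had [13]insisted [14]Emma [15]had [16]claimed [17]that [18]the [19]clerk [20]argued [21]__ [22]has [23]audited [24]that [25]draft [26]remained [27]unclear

9

The gap at 21 is the subject of "audited", inside a relative clause.
The relative pronoun is "who" (word 10); it is bound by the head noun immediately before it.
Its filler is the head noun "director", at word 9.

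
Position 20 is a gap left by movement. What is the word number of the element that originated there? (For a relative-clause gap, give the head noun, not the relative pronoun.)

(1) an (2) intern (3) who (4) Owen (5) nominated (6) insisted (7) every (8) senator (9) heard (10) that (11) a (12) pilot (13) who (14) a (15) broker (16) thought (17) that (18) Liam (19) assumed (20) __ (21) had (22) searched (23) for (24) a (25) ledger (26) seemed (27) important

The gap at 20 is the subject of "searched", inside a relative clause.
The relative pronoun is "who" (word 13); it is bound by the head noun immediately before it.
Its filler is the head noun "pilot", at word 12.

12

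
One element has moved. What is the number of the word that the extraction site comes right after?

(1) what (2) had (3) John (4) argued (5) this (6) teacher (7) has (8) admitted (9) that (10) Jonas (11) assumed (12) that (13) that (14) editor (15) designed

The displaced element is "what" (word 1).
It is linked across 3 clause boundaries (Ø → that → that).
It functions as the direct object of "designed", so the gap sits immediately after word 15 ("designed").
Base order: John had argued this teacher has admitted that Jonas assumed that that editor designed what.

15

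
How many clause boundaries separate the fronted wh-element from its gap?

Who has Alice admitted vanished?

"who" is extracted from the subject of "vanished".
Boundaries crossed, outermost first: [Ø] — 1 in total.

1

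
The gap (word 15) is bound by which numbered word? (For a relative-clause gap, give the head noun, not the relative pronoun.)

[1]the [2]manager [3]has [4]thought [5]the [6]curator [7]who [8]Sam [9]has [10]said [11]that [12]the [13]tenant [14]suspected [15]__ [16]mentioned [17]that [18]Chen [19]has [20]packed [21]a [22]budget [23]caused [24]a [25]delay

6

The gap at 15 is the subject of "mentioned", inside a relative clause.
The relative pronoun is "who" (word 7); it is bound by the head noun immediately before it.
Its filler is the head noun "curator", at word 6.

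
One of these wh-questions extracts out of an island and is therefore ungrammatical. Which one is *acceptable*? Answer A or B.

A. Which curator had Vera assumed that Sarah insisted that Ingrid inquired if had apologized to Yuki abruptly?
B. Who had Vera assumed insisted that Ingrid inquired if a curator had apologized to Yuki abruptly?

B

In A, the wh-phrase is extracted from inside a wh-island (introduced by "if"), which blocks movement.
In B, the extraction path crosses only that-complement boundaries, which are transparent.
So B is grammatical.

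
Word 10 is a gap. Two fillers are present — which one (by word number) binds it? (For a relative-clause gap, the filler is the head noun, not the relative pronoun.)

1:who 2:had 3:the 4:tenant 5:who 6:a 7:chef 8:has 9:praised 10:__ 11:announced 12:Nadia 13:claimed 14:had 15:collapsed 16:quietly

The marked gap is inside the relative clause, the direct object of "praised".
Its filler is the head noun "tenant" (via "who"), at word 4.
(The other dependency links word 1 to a gap after word 13.)

4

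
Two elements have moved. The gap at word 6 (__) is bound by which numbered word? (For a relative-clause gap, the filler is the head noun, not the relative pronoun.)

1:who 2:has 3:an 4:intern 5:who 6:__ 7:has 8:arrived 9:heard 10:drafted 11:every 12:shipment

4

The marked gap is inside the relative clause, the subject of "arrived".
Its filler is the head noun "intern" (via "who"), at word 4.
(The other dependency links word 1 to a gap after word 9.)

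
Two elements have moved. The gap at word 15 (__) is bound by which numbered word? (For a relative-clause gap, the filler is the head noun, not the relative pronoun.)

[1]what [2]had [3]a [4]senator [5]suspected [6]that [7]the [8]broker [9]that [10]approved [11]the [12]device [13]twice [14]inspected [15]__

The marked gap is the direct object of "inspected".
Its filler is the fronted wh-phrase "what", at word 1.
(The other dependency links word 8 to a gap after word 9.)

1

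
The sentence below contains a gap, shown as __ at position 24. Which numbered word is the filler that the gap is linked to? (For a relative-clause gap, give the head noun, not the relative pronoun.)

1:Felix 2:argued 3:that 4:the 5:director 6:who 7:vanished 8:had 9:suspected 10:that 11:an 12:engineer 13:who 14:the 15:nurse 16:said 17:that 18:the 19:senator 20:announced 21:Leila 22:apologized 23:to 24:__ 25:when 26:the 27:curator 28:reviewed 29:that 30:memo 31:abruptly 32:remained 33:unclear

The gap at 24 is the prepositional object of "apologized", inside a relative clause.
The relative pronoun is "who" (word 13); it is bound by the head noun immediately before it.
Its filler is the head noun "engineer", at word 12.

12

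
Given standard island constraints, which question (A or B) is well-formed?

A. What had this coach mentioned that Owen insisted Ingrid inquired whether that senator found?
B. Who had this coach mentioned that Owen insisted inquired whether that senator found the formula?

B

In A, the wh-phrase is extracted from inside a wh-island (introduced by "whether"), which blocks movement.
In B, the extraction path crosses only that-complement boundaries, which are transparent.
So B is grammatical.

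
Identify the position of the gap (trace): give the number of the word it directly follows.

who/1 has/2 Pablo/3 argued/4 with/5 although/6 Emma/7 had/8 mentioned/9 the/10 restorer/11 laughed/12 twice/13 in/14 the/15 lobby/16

The displaced element is "who" (word 1).
It functions as the object of the preposition "with" of "argued", so the gap sits immediately after word 5 ("with").
Base order: Pablo has argued with who although Emma had mentioned the restorer laughed twice in the lobby.

5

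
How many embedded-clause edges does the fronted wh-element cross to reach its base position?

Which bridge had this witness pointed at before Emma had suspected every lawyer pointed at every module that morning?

"which bridge" originates inside the matrix clause — no clause boundary is crossed.

0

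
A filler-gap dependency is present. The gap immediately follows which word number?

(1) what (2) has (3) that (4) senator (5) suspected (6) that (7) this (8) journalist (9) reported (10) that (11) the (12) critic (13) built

The displaced element is "what" (word 1).
It is linked across 2 clause boundaries (that → that).
It functions as the direct object of "built", so the gap sits immediately after word 13 ("built").
Base order: That senator has suspected that this journalist reported that the critic built what.

13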